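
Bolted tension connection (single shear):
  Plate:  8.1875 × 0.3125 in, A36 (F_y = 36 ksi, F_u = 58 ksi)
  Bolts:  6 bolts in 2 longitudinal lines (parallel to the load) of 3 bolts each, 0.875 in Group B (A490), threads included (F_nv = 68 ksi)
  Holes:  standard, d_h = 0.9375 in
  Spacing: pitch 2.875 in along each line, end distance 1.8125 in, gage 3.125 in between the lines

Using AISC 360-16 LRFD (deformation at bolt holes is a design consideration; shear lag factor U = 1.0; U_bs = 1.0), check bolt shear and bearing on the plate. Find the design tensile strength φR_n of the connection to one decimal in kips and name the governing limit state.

Bolt shear: A_b = π(0.875)²/4 = 0.60132 in². φR_n = 0.75 × 68 × 0.60132 × 6 × 1 = 184.0 kips.
Bearing (0.3125 in plate, F_u = 58 ksi): end bolts L_c = 1.8125 − 0.9375/2 = 1.34375, R_n = min(1.2×1.34375×0.3125×58, 2.4×0.875×0.3125×58) = 29.227 kips/bolt; interior L_c = 2.875 − 0.9375 = 1.9375, R_n = 38.063 kips/bolt. φR_n = 0.75 × (2×29.227 + 4×38.063) = 158.0 kips.
Governing: min(184.0, 158.0) = 158.0 kips → bearing.

158.0 kips (bearing governs)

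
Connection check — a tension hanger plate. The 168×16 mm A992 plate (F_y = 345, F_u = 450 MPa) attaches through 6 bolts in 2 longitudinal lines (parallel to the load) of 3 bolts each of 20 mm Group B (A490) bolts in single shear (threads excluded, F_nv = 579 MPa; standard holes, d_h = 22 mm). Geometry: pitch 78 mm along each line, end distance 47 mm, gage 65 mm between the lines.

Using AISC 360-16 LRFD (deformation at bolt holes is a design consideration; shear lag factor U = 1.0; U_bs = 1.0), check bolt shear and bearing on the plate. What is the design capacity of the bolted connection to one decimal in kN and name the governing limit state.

818.5 kN (bolt shear governs)

Bolt shear: A_b = π(20)²/4 = 314.16 mm². φR_n = 0.75 × 579 × 314.16 × 6 × 1 = 818.5 kN.
Bearing (16 mm plate, F_u = 450 MPa): end bolts L_c = 47 − 22/2 = 36, R_n = min(1.2×36×16×450, 2.4×20×16×450) = 311.04 kN/bolt; interior L_c = 78 − 22 = 56, R_n = 345.6 kN/bolt. φR_n = 0.75 × (2×311.04 + 4×345.6) = 1503.4 kN.
Governing: min(818.5, 1503.4) = 818.5 kN → bolt shear.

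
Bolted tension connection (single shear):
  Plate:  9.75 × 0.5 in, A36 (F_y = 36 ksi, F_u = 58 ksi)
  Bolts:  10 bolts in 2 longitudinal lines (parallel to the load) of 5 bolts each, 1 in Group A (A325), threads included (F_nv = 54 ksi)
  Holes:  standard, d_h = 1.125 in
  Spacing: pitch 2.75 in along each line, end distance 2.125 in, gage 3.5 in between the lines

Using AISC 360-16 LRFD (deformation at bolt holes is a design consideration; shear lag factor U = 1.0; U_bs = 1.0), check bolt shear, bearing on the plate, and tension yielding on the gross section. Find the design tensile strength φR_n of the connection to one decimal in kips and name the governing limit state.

158.0 kips (gross-section yield governs)

Bolt shear: A_b = π(1)²/4 = 0.7854 in². φR_n = 0.75 × 54 × 0.7854 × 10 × 1 = 318.1 kips.
Bearing (0.5 in plate, F_u = 58 ksi): end bolts L_c = 2.125 − 1.125/2 = 1.5625, R_n = min(1.2×1.5625×0.5×58, 2.4×1×0.5×58) = 54.375 kips/bolt; interior L_c = 2.75 − 1.125 = 1.625, R_n = 56.55 kips/bolt. φR_n = 0.75 × (2×54.375 + 8×56.55) = 420.9 kips.
Tension yield (gross): A_g = 9.75×0.5 = 4.875 in². φR_n = 0.90 × 36 × 4.875 = 158.0 kips.
Governing: min(318.1, 420.9, 158.0) = 158.0 kips → gross-section yield.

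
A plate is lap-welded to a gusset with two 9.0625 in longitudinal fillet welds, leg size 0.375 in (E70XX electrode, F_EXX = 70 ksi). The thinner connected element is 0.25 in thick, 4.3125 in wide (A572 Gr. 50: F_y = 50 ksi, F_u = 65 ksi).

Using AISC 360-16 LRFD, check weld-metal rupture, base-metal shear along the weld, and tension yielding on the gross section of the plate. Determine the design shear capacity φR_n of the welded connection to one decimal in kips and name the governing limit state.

48.5 kips (gross-section yield governs)

Weld metal: throat = 0.707×0.375 = 0.26513 in, L = 2×9.0625 = 18.125 in. φR_n = 0.75 × 0.6 × 70 × 0.26513 × 18.125 = 151.4 kips.
Base metal shear (0.25 in plate): yield φR_n = 1.0×0.6×50×0.25×18.125 = 135.9 kips; rupture φR_n = 0.75×0.6×65×0.25×18.125 = 132.5 kips; take 132.5 kips (rupture).
Tension yield (gross): A_g = 4.3125×0.25 = 1.0781 in². φR_n = 0.90 × 50 × 1.0781 = 48.5 kips.
Governing: min(151.4, 132.5, 48.5) = 48.5 kips → gross-section yield.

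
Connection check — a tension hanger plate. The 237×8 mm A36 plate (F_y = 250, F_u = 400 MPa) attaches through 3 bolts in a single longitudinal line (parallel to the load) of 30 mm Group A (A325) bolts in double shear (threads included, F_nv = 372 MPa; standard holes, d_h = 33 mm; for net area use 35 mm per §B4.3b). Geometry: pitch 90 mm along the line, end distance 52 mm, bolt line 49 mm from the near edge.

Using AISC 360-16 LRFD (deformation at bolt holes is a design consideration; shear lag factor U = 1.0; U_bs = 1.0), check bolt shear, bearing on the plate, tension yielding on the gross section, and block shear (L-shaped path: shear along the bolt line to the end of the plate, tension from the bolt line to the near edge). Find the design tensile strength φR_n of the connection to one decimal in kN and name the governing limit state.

Bolt shear: A_b = π(30)²/4 = 706.86 mm². φR_n = 0.75 × 372 × 706.86 × 3 × 2 = 1183.3 kN.
Bearing (8 mm plate, F_u = 400 MPa): end bolts L_c = 52 − 33/2 = 35.5, R_n = min(1.2×35.5×8×400, 2.4×30×8×400) = 136.32 kN/bolt; interior L_c = 90 − 33 = 57, R_n = 218.88 kN/bolt. φR_n = 0.75 × (1×136.32 + 2×218.88) = 430.6 kN.
Tension yield (gross): A_g = 237×8 = 1896 mm². φR_n = 0.90 × 250 × 1896 = 426.6 kN.
Block shear: shear path 1×[52+2×90] = 1×232 mm, A_gv = 1856, A_nv = 1×(232 − 2.5×35)×8 = 1156 mm²; tension to near edge: (49 − 0.5×35)×8 = 252 mm². R_n = min(0.6×400×1156, 0.6×250×1856) + 1.0×400×252 = min(277.44, 278.4) + 100.8 = 378.24 kN. φR_n = 0.75 × 378.24 = 283.7 kN.
Governing: min(1183.3, 430.6, 426.6, 283.7) = 283.7 kN → block shear.

283.7 kN (block shear governs)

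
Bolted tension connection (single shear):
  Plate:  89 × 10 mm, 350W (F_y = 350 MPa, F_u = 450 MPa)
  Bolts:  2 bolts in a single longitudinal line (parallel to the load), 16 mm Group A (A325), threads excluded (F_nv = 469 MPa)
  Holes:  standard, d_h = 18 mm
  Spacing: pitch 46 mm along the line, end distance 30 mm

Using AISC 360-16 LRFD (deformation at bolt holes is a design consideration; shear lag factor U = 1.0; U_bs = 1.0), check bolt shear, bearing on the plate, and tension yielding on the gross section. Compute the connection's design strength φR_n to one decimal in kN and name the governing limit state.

141.4 kN (bolt shear governs)

Bolt shear: A_b = π(16)²/4 = 201.06 mm². φR_n = 0.75 × 469 × 201.06 × 2 × 1 = 141.4 kN.
Bearing (10 mm plate, F_u = 450 MPa): end bolts L_c = 30 − 18/2 = 21, R_n = min(1.2×21×10×450, 2.4×16×10×450) = 113.4 kN/bolt; interior L_c = 46 − 18 = 28, R_n = 151.2 kN/bolt. φR_n = 0.75 × (1×113.4 + 1×151.2) = 198.5 kN.
Tension yield (gross): A_g = 89×10 = 890 mm². φR_n = 0.90 × 350 × 890 = 280.4 kN.
Governing: min(141.4, 198.5, 280.4) = 141.4 kN → bolt shear.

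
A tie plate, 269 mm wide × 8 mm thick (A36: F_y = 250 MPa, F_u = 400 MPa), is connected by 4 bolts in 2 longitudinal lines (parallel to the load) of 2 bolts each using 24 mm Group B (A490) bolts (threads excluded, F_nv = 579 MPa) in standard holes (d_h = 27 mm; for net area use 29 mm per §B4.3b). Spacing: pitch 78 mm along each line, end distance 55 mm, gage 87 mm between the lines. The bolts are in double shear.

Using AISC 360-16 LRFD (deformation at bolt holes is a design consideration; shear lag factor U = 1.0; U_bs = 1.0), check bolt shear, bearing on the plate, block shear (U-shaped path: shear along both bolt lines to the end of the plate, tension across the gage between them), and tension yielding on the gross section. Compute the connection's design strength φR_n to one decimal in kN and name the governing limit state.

Bolt shear: A_b = π(24)²/4 = 452.39 mm². φR_n = 0.75 × 579 × 452.39 × 4 × 2 = 1571.6 kN.
Bearing (8 mm plate, F_u = 400 MPa): end bolts L_c = 55 − 27/2 = 41.5, R_n = min(1.2×41.5×8×400, 2.4×24×8×400) = 159.36 kN/bolt; interior L_c = 78 − 27 = 51, R_n = 184.32 kN/bolt. φR_n = 0.75 × (2×159.36 + 2×184.32) = 515.5 kN.
Block shear: shear path 2×[55+1×78] = 2×133 mm, A_gv = 2128, A_nv = 2×(133 − 1.5×29)×8 = 1432 mm²; tension across gage: (87 − 1×29)×8 = 464 mm². R_n = min(0.6×400×1432, 0.6×250×2128) + 1.0×400×464 = min(343.68, 319.2) + 185.6 = 504.8 kN. φR_n = 0.75 × 504.8 = 378.6 kN.
Tension yield (gross): A_g = 269×8 = 2152 mm². φR_n = 0.90 × 250 × 2152 = 484.2 kN.
Governing: min(1571.6, 515.5, 378.6, 484.2) = 378.6 kN → block shear.

378.6 kN (block shear governs)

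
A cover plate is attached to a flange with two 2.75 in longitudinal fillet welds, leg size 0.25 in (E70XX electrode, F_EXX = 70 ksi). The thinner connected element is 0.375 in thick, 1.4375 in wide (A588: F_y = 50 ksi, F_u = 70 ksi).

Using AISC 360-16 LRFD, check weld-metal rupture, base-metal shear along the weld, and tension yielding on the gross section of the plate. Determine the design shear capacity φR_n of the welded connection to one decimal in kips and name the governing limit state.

Weld metal: throat = 0.707×0.25 = 0.17675 in, L = 2×2.75 = 5.5 in. φR_n = 0.75 × 0.6 × 70 × 0.17675 × 5.5 = 30.6 kips.
Base metal shear (0.375 in plate): yield φR_n = 1.0×0.6×50×0.375×5.5 = 61.9 kips; rupture φR_n = 0.75×0.6×70×0.375×5.5 = 65.0 kips; take 61.9 kips (yield).
Tension yield (gross): A_g = 1.4375×0.375 = 0.53906 in². φR_n = 0.90 × 50 × 0.53906 = 24.3 kips.
Governing: min(30.6, 61.9, 24.3) = 24.3 kips → gross-section yield.

24.3 kips (gross-section yield governs)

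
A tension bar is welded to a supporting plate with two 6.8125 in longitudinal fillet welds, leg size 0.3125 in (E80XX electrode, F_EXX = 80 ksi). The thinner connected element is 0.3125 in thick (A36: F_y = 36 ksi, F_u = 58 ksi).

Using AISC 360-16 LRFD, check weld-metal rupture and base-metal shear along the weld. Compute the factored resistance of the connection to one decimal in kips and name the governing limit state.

92.0 kips (base-metal shear governs)

Weld metal: throat = 0.707×0.3125 = 0.22094 in, L = 2×6.8125 = 13.625 in. φR_n = 0.75 × 0.6 × 80 × 0.22094 × 13.625 = 108.4 kips.
Base metal shear (0.3125 in plate): yield φR_n = 1.0×0.6×36×0.3125×13.625 = 92.0 kips; rupture φR_n = 0.75×0.6×58×0.3125×13.625 = 111.1 kips; take 92.0 kips (yield).
Governing: min(108.4, 92.0) = 92.0 kips → base-metal shear.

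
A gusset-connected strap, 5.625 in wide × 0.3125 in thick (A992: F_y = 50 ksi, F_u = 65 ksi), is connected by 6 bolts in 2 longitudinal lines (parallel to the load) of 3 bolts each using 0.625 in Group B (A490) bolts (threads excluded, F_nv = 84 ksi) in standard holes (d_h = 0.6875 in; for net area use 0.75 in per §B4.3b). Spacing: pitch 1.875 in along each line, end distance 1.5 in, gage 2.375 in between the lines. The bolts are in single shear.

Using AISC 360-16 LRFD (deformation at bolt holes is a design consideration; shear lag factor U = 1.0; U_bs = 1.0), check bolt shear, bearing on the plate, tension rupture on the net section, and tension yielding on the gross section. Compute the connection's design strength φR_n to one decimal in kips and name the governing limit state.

Bolt shear: A_b = π(0.625)²/4 = 0.3068 in². φR_n = 0.75 × 84 × 0.3068 × 6 × 1 = 116.0 kips.
Bearing (0.3125 in plate, F_u = 65 ksi): end bolts L_c = 1.5 − 0.6875/2 = 1.15625, R_n = min(1.2×1.15625×0.3125×65, 2.4×0.625×0.3125×65) = 28.184 kips/bolt; interior L_c = 1.875 − 0.6875 = 1.1875, R_n = 28.945 kips/bolt. φR_n = 0.75 × (2×28.184 + 4×28.945) = 129.1 kips.
Tension rupture (net): A_n = (5.625 − 2×0.75)×0.3125 = 1.2891 in² (U = 1.0, A_e = A_n). φR_n = 0.75 × 65 × 1.2891 = 62.8 kips.
Tension yield (gross): A_g = 5.625×0.3125 = 1.7578 in². φR_n = 0.90 × 50 × 1.7578 = 79.1 kips.
Governing: min(116.0, 129.1, 62.8, 79.1) = 62.8 kips → net-section rupture.

62.8 kips (net-section rupture governs)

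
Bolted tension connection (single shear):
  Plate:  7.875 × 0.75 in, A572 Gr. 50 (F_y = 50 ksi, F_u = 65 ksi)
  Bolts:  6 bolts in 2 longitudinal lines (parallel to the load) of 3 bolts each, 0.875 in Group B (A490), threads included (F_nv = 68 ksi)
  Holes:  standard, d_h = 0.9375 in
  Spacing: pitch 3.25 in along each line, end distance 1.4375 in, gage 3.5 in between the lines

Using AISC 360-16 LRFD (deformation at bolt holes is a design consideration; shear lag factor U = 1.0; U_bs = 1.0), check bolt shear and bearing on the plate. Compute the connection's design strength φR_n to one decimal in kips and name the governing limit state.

184.0 kips (bolt shear governs)

Bolt shear: A_b = π(0.875)²/4 = 0.60132 in². φR_n = 0.75 × 68 × 0.60132 × 6 × 1 = 184.0 kips.
Bearing (0.75 in plate, F_u = 65 ksi): end bolts L_c = 1.4375 − 0.9375/2 = 0.96875, R_n = min(1.2×0.96875×0.75×65, 2.4×0.875×0.75×65) = 56.672 kips/bolt; interior L_c = 3.25 − 0.9375 = 2.3125, R_n = 102.38 kips/bolt. φR_n = 0.75 × (2×56.672 + 4×102.38) = 392.1 kips.
Governing: min(184.0, 392.1) = 184.0 kips → bolt shear.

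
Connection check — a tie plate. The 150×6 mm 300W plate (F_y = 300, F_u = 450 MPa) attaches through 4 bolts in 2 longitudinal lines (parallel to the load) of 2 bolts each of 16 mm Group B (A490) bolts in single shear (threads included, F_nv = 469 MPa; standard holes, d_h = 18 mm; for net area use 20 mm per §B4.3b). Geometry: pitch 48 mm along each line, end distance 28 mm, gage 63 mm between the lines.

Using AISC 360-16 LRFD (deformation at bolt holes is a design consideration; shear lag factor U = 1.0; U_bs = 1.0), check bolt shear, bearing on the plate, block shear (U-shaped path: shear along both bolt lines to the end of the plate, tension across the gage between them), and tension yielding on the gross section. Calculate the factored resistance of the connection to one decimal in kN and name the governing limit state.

198.9 kN (block shear governs)

Bolt shear: A_b = π(16)²/4 = 201.06 mm². φR_n = 0.75 × 469 × 201.06 × 4 × 1 = 282.9 kN.
Bearing (6 mm plate, F_u = 450 MPa): end bolts L_c = 28 − 18/2 = 19, R_n = min(1.2×19×6×450, 2.4×16×6×450) = 61.56 kN/bolt; interior L_c = 48 − 18 = 30, R_n = 97.2 kN/bolt. φR_n = 0.75 × (2×61.56 + 2×97.2) = 238.1 kN.
Block shear: shear path 2×[28+1×48] = 2×76 mm, A_gv = 912, A_nv = 2×(76 − 1.5×20)×6 = 552 mm²; tension across gage: (63 − 1×20)×6 = 258 mm². R_n = min(0.6×450×552, 0.6×300×912) + 1.0×450×258 = min(149.04, 164.16) + 116.1 = 265.14 kN. φR_n = 0.75 × 265.14 = 198.9 kN.
Tension yield (gross): A_g = 150×6 = 900 mm². φR_n = 0.90 × 300 × 900 = 243.0 kN.
Governing: min(282.9, 238.1, 198.9, 243.0) = 198.9 kN → block shear.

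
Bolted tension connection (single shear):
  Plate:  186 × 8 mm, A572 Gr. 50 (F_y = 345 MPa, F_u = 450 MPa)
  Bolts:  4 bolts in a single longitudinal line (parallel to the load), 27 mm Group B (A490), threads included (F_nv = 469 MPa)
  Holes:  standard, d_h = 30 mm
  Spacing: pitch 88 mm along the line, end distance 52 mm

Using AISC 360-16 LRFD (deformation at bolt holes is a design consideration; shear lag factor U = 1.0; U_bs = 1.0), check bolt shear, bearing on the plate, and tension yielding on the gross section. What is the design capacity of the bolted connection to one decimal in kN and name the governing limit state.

462.0 kN (gross-section yield governs)

Bolt shear: A_b = π(27)²/4 = 572.56 mm². φR_n = 0.75 × 469 × 572.56 × 4 × 1 = 805.6 kN.
Bearing (8 mm plate, F_u = 450 MPa): end bolts L_c = 52 − 30/2 = 37, R_n = min(1.2×37×8×450, 2.4×27×8×450) = 159.84 kN/bolt; interior L_c = 88 − 30 = 58, R_n = 233.28 kN/bolt. φR_n = 0.75 × (1×159.84 + 3×233.28) = 644.8 kN.
Tension yield (gross): A_g = 186×8 = 1488 mm². φR_n = 0.90 × 345 × 1488 = 462.0 kN.
Governing: min(805.6, 644.8, 462.0) = 462.0 kN → gross-section yield.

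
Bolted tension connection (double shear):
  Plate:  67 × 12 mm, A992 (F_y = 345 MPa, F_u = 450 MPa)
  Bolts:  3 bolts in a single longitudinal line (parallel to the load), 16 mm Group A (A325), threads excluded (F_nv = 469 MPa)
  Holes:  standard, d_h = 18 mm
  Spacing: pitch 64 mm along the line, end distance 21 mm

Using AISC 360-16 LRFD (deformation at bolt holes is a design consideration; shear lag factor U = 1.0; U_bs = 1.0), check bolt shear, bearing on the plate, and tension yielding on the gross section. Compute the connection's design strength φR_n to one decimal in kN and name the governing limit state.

249.6 kN (gross-section yield governs)

Bolt shear: A_b = π(16)²/4 = 201.06 mm². φR_n = 0.75 × 469 × 201.06 × 3 × 2 = 424.3 kN.
Bearing (12 mm plate, F_u = 450 MPa): end bolts L_c = 21 − 18/2 = 12, R_n = min(1.2×12×12×450, 2.4×16×12×450) = 77.76 kN/bolt; interior L_c = 64 − 18 = 46, R_n = 207.36 kN/bolt. φR_n = 0.75 × (1×77.76 + 2×207.36) = 369.4 kN.
Tension yield (gross): A_g = 67×12 = 804 mm². φR_n = 0.90 × 345 × 804 = 249.6 kN.
Governing: min(424.3, 369.4, 249.6) = 249.6 kN → gross-section yield.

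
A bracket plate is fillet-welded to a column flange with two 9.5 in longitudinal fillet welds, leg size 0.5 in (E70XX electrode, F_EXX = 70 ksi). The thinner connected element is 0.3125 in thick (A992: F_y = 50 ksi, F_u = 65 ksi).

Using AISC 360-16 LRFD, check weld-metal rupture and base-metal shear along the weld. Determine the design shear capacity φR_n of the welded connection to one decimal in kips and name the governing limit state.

173.7 kips (base-metal shear governs)

Weld metal: throat = 0.707×0.5 = 0.3535 in, L = 2×9.5 = 19 in. φR_n = 0.75 × 0.6 × 70 × 0.3535 × 19 = 211.6 kips.
Base metal shear (0.3125 in plate): yield φR_n = 1.0×0.6×50×0.3125×19 = 178.1 kips; rupture φR_n = 0.75×0.6×65×0.3125×19 = 173.7 kips; take 173.7 kips (rupture).
Governing: min(211.6, 173.7) = 173.7 kips → base-metal shear.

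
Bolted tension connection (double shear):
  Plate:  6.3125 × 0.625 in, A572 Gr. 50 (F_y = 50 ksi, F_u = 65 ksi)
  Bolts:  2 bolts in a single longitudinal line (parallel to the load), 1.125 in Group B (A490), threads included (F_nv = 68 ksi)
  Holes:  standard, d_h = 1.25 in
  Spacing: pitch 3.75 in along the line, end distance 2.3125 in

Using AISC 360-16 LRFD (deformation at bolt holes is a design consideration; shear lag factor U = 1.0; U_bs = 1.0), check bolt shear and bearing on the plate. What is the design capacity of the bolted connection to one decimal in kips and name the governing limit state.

144.0 kips (bearing governs)

Bolt shear: A_b = π(1.125)²/4 = 0.99402 in². φR_n = 0.75 × 68 × 0.99402 × 2 × 2 = 202.8 kips.
Bearing (0.625 in plate, F_u = 65 ksi): end bolts L_c = 2.3125 − 1.25/2 = 1.6875, R_n = min(1.2×1.6875×0.625×65, 2.4×1.125×0.625×65) = 82.266 kips/bolt; interior L_c = 3.75 − 1.25 = 2.5, R_n = 109.69 kips/bolt. φR_n = 0.75 × (1×82.266 + 1×109.69) = 144.0 kips.
Governing: min(202.8, 144.0) = 144.0 kips → bearing.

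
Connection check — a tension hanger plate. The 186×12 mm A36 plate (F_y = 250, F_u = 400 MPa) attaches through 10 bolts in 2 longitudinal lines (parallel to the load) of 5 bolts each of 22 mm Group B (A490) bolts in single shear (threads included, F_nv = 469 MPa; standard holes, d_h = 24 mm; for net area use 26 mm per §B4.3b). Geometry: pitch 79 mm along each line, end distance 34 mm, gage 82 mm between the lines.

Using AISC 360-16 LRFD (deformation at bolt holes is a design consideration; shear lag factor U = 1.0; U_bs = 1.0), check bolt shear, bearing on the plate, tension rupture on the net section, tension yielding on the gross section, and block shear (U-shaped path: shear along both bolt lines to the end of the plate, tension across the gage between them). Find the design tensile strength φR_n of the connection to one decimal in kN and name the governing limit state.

482.4 kN (net-section rupture governs)

Bolt shear: A_b = π(22)²/4 = 380.13 mm². φR_n = 0.75 × 469 × 380.13 × 10 × 1 = 1337.1 kN.
Bearing (12 mm plate, F_u = 400 MPa): end bolts L_c = 34 − 24/2 = 22, R_n = min(1.2×22×12×400, 2.4×22×12×400) = 126.72 kN/bolt; interior L_c = 79 − 24 = 55, R_n = 253.44 kN/bolt. φR_n = 0.75 × (2×126.72 + 8×253.44) = 1710.7 kN.
Tension rupture (net): A_n = (186 − 2×26)×12 = 1608 mm² (U = 1.0, A_e = A_n). φR_n = 0.75 × 400 × 1608 = 482.4 kN.
Tension yield (gross): A_g = 186×12 = 2232 mm². φR_n = 0.90 × 250 × 2232 = 502.2 kN.
Block shear: shear path 2×[34+4×79] = 2×350 mm, A_gv = 8400, A_nv = 2×(350 − 4.5×26)×12 = 5592 mm²; tension across gage: (82 − 1×26)×12 = 672 mm². R_n = min(0.6×400×5592, 0.6×250×8400) + 1.0×400×672 = min(1342.1, 1260) + 268.8 = 1528.8 kN. φR_n = 0.75 × 1528.8 = 1146.6 kN.
Governing: min(1337.1, 1710.7, 482.4, 502.2, 1146.6) = 482.4 kN → net-section rupture.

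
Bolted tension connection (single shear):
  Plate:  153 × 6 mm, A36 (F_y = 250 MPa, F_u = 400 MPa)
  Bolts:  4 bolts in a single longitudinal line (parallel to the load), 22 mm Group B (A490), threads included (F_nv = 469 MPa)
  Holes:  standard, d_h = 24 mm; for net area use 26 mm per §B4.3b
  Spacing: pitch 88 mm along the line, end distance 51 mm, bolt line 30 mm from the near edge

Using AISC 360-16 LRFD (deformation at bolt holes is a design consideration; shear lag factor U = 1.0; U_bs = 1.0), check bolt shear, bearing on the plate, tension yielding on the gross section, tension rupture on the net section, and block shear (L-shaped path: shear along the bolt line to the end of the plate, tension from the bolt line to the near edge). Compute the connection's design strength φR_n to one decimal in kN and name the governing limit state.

Bolt shear: A_b = π(22)²/4 = 380.13 mm². φR_n = 0.75 × 469 × 380.13 × 4 × 1 = 534.8 kN.
Bearing (6 mm plate, F_u = 400 MPa): end bolts L_c = 51 − 24/2 = 39, R_n = min(1.2×39×6×400, 2.4×22×6×400) = 112.32 kN/bolt; interior L_c = 88 − 24 = 64, R_n = 126.72 kN/bolt. φR_n = 0.75 × (1×112.32 + 3×126.72) = 369.4 kN.
Tension yield (gross): A_g = 153×6 = 918 mm². φR_n = 0.90 × 250 × 918 = 206.6 kN.
Tension rupture (net): A_n = (153 − 1×26)×6 = 762 mm² (U = 1.0, A_e = A_n). φR_n = 0.75 × 400 × 762 = 228.6 kN.
Block shear: shear path 1×[51+3×88] = 1×315 mm, A_gv = 1890, A_nv = 1×(315 − 3.5×26)×6 = 1344 mm²; tension to near edge: (30 − 0.5×26)×6 = 102 mm². R_n = min(0.6×400×1344, 0.6×250×1890) + 1.0×400×102 = min(322.56, 283.5) + 40.8 = 324.3 kN. φR_n = 0.75 × 324.3 = 243.2 kN.
Governing: min(534.8, 369.4, 206.6, 228.6, 243.2) = 206.6 kN → gross-section yield.

206.6 kN (gross-section yield governs)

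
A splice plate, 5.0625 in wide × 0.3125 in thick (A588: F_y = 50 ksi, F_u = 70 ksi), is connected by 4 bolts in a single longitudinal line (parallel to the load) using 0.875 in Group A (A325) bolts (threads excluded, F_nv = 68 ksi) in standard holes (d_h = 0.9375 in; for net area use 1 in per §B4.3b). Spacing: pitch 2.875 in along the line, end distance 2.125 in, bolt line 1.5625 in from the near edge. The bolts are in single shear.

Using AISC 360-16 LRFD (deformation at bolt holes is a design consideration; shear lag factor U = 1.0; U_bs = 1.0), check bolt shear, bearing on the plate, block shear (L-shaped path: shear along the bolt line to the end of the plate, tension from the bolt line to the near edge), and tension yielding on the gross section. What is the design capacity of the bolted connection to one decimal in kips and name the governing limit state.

71.2 kips (gross-section yield governs)

Bolt shear: A_b = π(0.875)²/4 = 0.60132 in². φR_n = 0.75 × 68 × 0.60132 × 4 × 1 = 122.7 kips.
Bearing (0.3125 in plate, F_u = 70 ksi): end bolts L_c = 2.125 − 0.9375/2 = 1.65625, R_n = min(1.2×1.65625×0.3125×70, 2.4×0.875×0.3125×70) = 43.477 kips/bolt; interior L_c = 2.875 − 0.9375 = 1.9375, R_n = 45.938 kips/bolt. φR_n = 0.75 × (1×43.477 + 3×45.938) = 136.0 kips.
Block shear: shear path 1×[2.125+3×2.875] = 1×10.75 in, A_gv = 3.3594, A_nv = 1×(10.75 − 3.5×1)×0.3125 = 2.2656 in²; tension to near edge: (1.5625 − 0.5×1)×0.3125 = 0.33203 in². R_n = min(0.6×70×2.2656, 0.6×50×3.3594) + 1.0×70×0.33203 = min(95.155, 100.78) + 23.242 = 118.4 kips. φR_n = 0.75 × 118.4 = 88.8 kips.
Tension yield (gross): A_g = 5.0625×0.3125 = 1.582 in². φR_n = 0.90 × 50 × 1.582 = 71.2 kips.
Governing: min(122.7, 136.0, 88.8, 71.2) = 71.2 kips → gross-section yield.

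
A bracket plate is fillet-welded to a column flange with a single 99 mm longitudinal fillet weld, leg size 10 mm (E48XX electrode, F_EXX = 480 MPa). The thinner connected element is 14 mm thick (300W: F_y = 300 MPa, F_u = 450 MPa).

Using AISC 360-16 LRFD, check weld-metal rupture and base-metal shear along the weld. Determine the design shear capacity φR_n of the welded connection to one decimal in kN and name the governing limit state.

Weld metal: throat = 0.707×10 = 7.07 mm, L = 99 mm. φR_n = 0.75 × 0.6 × 480 × 7.07 × 99 = 151.2 kN.
Base metal shear (14 mm plate): yield φR_n = 1.0×0.6×300×14×99 = 249.5 kN; rupture φR_n = 0.75×0.6×450×14×99 = 280.7 kN; take 249.5 kN (yield).
Governing: min(151.2, 249.5) = 151.2 kN → weld metal.

151.2 kN (weld metal governs)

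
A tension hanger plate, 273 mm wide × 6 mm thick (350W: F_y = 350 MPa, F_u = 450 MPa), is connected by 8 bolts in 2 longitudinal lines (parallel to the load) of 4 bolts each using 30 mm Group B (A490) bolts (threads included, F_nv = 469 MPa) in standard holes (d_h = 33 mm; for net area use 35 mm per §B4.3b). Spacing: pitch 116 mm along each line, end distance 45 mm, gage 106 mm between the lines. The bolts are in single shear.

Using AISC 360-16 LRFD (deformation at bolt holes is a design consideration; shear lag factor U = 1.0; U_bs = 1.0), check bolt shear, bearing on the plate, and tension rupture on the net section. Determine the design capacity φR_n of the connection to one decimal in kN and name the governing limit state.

411.1 kN (net-section rupture governs)

Bolt shear: A_b = π(30)²/4 = 706.86 mm². φR_n = 0.75 × 469 × 706.86 × 8 × 1 = 1989.1 kN.
Bearing (6 mm plate, F_u = 450 MPa): end bolts L_c = 45 − 33/2 = 28.5, R_n = min(1.2×28.5×6×450, 2.4×30×6×450) = 92.34 kN/bolt; interior L_c = 116 − 33 = 83, R_n = 194.4 kN/bolt. φR_n = 0.75 × (2×92.34 + 6×194.4) = 1013.3 kN.
Tension rupture (net): A_n = (273 − 2×35)×6 = 1218 mm² (U = 1.0, A_e = A_n). φR_n = 0.75 × 450 × 1218 = 411.1 kN.
Governing: min(1989.1, 1013.3, 411.1) = 411.1 kN → net-section rupture.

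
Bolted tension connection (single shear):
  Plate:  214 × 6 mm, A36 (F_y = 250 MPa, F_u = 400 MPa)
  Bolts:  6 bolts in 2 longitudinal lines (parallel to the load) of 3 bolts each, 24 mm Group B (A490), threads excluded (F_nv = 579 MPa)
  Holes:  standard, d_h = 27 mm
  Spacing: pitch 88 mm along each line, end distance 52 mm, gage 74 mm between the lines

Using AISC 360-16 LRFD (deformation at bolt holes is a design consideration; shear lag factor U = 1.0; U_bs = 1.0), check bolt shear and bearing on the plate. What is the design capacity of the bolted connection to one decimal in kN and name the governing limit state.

581.0 kN (bearing governs)

Bolt shear: A_b = π(24)²/4 = 452.39 mm². φR_n = 0.75 × 579 × 452.39 × 6 × 1 = 1178.7 kN.
Bearing (6 mm plate, F_u = 400 MPa): end bolts L_c = 52 − 27/2 = 38.5, R_n = min(1.2×38.5×6×400, 2.4×24×6×400) = 110.88 kN/bolt; interior L_c = 88 − 27 = 61, R_n = 138.24 kN/bolt. φR_n = 0.75 × (2×110.88 + 4×138.24) = 581.0 kN.
Governing: min(1178.7, 581.0) = 581.0 kN → bearing.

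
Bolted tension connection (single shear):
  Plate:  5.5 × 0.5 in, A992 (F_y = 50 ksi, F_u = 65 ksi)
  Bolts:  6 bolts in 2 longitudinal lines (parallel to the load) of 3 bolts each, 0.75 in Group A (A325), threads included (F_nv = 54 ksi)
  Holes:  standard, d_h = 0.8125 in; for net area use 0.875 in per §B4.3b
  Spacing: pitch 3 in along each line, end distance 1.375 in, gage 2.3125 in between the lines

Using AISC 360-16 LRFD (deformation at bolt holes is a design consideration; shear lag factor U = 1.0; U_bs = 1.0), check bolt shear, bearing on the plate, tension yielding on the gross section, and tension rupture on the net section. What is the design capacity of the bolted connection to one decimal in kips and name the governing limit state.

Bolt shear: A_b = π(0.75)²/4 = 0.44179 in². φR_n = 0.75 × 54 × 0.44179 × 6 × 1 = 107.4 kips.
Bearing (0.5 in plate, F_u = 65 ksi): end bolts L_c = 1.375 − 0.8125/2 = 0.96875, R_n = min(1.2×0.96875×0.5×65, 2.4×0.75×0.5×65) = 37.781 kips/bolt; interior L_c = 3 − 0.8125 = 2.1875, R_n = 58.5 kips/bolt. φR_n = 0.75 × (2×37.781 + 4×58.5) = 232.2 kips.
Tension yield (gross): A_g = 5.5×0.5 = 2.75 in². φR_n = 0.90 × 50 × 2.75 = 123.8 kips.
Tension rupture (net): A_n = (5.5 − 2×0.875)×0.5 = 1.875 in² (U = 1.0, A_e = A_n). φR_n = 0.75 × 65 × 1.875 = 91.4 kips.
Governing: min(107.4, 232.2, 123.8, 91.4) = 91.4 kips → net-section rupture.

91.4 kips (net-section rupture governs)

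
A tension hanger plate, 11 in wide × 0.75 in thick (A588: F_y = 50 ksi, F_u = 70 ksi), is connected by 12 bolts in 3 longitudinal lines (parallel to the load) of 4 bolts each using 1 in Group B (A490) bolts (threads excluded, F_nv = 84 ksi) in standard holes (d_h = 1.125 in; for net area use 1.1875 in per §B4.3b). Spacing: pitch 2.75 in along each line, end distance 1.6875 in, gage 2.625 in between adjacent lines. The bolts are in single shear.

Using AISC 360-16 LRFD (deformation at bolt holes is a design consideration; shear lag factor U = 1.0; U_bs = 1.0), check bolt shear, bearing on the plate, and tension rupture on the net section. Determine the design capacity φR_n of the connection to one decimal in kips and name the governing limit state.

Bolt shear: A_b = π(1)²/4 = 0.7854 in². φR_n = 0.75 × 84 × 0.7854 × 12 × 1 = 593.8 kips.
Bearing (0.75 in plate, F_u = 70 ksi): end bolts L_c = 1.6875 − 1.125/2 = 1.125, R_n = min(1.2×1.125×0.75×70, 2.4×1×0.75×70) = 70.875 kips/bolt; interior L_c = 2.75 − 1.125 = 1.625, R_n = 102.38 kips/bolt. φR_n = 0.75 × (3×70.875 + 9×102.38) = 850.5 kips.
Tension rupture (net): A_n = (11 − 3×1.1875)×0.75 = 5.5781 in² (U = 1.0, A_e = A_n). φR_n = 0.75 × 70 × 5.5781 = 292.9 kips.
Governing: min(593.8, 850.5, 292.9) = 292.9 kips → net-section rupture.

292.9 kips (net-section rupture governs)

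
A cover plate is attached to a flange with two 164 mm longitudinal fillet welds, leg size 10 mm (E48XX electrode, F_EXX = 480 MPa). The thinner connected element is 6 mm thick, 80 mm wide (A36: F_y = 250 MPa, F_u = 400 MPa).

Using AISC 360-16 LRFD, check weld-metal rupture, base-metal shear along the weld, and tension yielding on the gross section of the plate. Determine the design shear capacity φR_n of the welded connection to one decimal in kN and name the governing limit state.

Weld metal: throat = 0.707×10 = 7.07 mm, L = 2×164 = 328 mm. φR_n = 0.75 × 0.6 × 480 × 7.07 × 328 = 500.9 kN.
Base metal shear (6 mm plate): yield φR_n = 1.0×0.6×250×6×328 = 295.2 kN; rupture φR_n = 0.75×0.6×400×6×328 = 354.2 kN; take 295.2 kN (yield).
Tension yield (gross): A_g = 80×6 = 480 mm². φR_n = 0.90 × 250 × 480 = 108.0 kN.
Governing: min(500.9, 295.2, 108.0) = 108.0 kN → gross-section yield.

108.0 kN (gross-section yield governs)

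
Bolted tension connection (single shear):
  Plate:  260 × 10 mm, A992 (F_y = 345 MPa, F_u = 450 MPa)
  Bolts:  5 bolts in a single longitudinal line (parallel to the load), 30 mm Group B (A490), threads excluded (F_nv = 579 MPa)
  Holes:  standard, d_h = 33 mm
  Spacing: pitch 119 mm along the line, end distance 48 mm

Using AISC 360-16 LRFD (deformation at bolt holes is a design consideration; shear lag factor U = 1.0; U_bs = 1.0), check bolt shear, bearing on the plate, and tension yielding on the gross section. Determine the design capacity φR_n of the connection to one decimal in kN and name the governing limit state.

Bolt shear: A_b = π(30)²/4 = 706.86 mm². φR_n = 0.75 × 579 × 706.86 × 5 × 1 = 1534.8 kN.
Bearing (10 mm plate, F_u = 450 MPa): end bolts L_c = 48 − 33/2 = 31.5, R_n = min(1.2×31.5×10×450, 2.4×30×10×450) = 170.1 kN/bolt; interior L_c = 119 − 33 = 86, R_n = 324 kN/bolt. φR_n = 0.75 × (1×170.1 + 4×324) = 1099.6 kN.
Tension yield (gross): A_g = 260×10 = 2600 mm². φR_n = 0.90 × 345 × 2600 = 807.3 kN.
Governing: min(1534.8, 1099.6, 807.3) = 807.3 kN → gross-section yield.

807.3 kN (gross-section yield governs)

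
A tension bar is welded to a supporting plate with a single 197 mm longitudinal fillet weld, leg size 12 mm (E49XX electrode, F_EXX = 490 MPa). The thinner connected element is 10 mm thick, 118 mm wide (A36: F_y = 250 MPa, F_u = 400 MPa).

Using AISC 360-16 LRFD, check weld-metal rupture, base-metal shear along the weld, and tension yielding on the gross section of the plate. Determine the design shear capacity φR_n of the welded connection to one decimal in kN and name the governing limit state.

Weld metal: throat = 0.707×12 = 8.484 mm, L = 197 mm. φR_n = 0.75 × 0.6 × 490 × 8.484 × 197 = 368.5 kN.
Base metal shear (10 mm plate): yield φR_n = 1.0×0.6×250×10×197 = 295.5 kN; rupture φR_n = 0.75×0.6×400×10×197 = 354.6 kN; take 295.5 kN (yield).
Tension yield (gross): A_g = 118×10 = 1180 mm². φR_n = 0.90 × 250 × 1180 = 265.5 kN.
Governing: min(368.5, 295.5, 265.5) = 265.5 kN → gross-section yield.

265.5 kN (gross-section yield governs)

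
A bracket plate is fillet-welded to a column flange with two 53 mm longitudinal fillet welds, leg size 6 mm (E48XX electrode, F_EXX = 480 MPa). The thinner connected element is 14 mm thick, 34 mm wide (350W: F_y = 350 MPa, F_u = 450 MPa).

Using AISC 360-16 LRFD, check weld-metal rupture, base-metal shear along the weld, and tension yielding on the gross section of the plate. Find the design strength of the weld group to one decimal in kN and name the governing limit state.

97.1 kN (weld metal governs)

Weld metal: throat = 0.707×6 = 4.242 mm, L = 2×53 = 106 mm. φR_n = 0.75 × 0.6 × 480 × 4.242 × 106 = 97.1 kN.
Base metal shear (14 mm plate): yield φR_n = 1.0×0.6×350×14×106 = 311.6 kN; rupture φR_n = 0.75×0.6×450×14×106 = 300.5 kN; take 300.5 kN (rupture).
Tension yield (gross): A_g = 34×14 = 476 mm². φR_n = 0.90 × 350 × 476 = 149.9 kN.
Governing: min(97.1, 300.5, 149.9) = 97.1 kN → weld metal.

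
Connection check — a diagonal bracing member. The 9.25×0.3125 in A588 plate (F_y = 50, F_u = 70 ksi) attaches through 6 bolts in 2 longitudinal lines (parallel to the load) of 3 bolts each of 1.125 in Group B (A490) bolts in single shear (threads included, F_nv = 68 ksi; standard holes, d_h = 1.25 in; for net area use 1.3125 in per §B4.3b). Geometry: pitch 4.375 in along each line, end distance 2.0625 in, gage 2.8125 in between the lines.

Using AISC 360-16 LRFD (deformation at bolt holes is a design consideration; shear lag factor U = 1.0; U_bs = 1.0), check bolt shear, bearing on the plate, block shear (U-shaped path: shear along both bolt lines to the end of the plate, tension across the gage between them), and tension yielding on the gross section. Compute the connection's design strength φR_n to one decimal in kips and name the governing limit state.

Bolt shear: A_b = π(1.125)²/4 = 0.99402 in². φR_n = 0.75 × 68 × 0.99402 × 6 × 1 = 304.2 kips.
Bearing (0.3125 in plate, F_u = 70 ksi): end bolts L_c = 2.0625 − 1.25/2 = 1.4375, R_n = min(1.2×1.4375×0.3125×70, 2.4×1.125×0.3125×70) = 37.734 kips/bolt; interior L_c = 4.375 − 1.25 = 3.125, R_n = 59.063 kips/bolt. φR_n = 0.75 × (2×37.734 + 4×59.063) = 233.8 kips.
Block shear: shear path 2×[2.0625+2×4.375] = 2×10.8125 in, A_gv = 6.7578, A_nv = 2×(10.8125 − 2.5×1.3125)×0.3125 = 4.707 in²; tension across gage: (2.8125 − 1×1.3125)×0.3125 = 0.46875 in². R_n = min(0.6×70×4.707, 0.6×50×6.7578) + 1.0×70×0.46875 = min(197.69, 202.73) + 32.813 = 230.5 kips. φR_n = 0.75 × 230.5 = 172.9 kips.
Tension yield (gross): A_g = 9.25×0.3125 = 2.8906 in². φR_n = 0.90 × 50 × 2.8906 = 130.1 kips.
Governing: min(304.2, 233.8, 172.9, 130.1) = 130.1 kips → gross-section yield.

130.1 kips (gross-section yield governs)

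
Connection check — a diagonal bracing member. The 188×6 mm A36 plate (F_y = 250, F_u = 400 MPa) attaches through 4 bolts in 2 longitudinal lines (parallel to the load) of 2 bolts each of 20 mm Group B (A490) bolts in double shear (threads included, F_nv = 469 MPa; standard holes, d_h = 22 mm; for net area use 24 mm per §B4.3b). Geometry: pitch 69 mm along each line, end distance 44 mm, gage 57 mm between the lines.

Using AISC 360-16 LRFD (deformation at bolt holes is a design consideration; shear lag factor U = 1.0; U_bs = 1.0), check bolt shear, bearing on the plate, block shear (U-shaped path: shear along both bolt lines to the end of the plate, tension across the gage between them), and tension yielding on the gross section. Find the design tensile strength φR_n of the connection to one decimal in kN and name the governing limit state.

212.0 kN (block shear governs)

Bolt shear: A_b = π(20)²/4 = 314.16 mm². φR_n = 0.75 × 469 × 314.16 × 4 × 2 = 884.0 kN.
Bearing (6 mm plate, F_u = 400 MPa): end bolts L_c = 44 − 22/2 = 33, R_n = min(1.2×33×6×400, 2.4×20×6×400) = 95.04 kN/bolt; interior L_c = 69 − 22 = 47, R_n = 115.2 kN/bolt. φR_n = 0.75 × (2×95.04 + 2×115.2) = 315.4 kN.
Block shear: shear path 2×[44+1×69] = 2×113 mm, A_gv = 1356, A_nv = 2×(113 − 1.5×24)×6 = 924 mm²; tension across gage: (57 − 1×24)×6 = 198 mm². R_n = min(0.6×400×924, 0.6×250×1356) + 1.0×400×198 = min(221.76, 203.4) + 79.2 = 282.6 kN. φR_n = 0.75 × 282.6 = 212.0 kN.
Tension yield (gross): A_g = 188×6 = 1128 mm². φR_n = 0.90 × 250 × 1128 = 253.8 kN.
Governing: min(884.0, 315.4, 212.0, 253.8) = 212.0 kN → block shear.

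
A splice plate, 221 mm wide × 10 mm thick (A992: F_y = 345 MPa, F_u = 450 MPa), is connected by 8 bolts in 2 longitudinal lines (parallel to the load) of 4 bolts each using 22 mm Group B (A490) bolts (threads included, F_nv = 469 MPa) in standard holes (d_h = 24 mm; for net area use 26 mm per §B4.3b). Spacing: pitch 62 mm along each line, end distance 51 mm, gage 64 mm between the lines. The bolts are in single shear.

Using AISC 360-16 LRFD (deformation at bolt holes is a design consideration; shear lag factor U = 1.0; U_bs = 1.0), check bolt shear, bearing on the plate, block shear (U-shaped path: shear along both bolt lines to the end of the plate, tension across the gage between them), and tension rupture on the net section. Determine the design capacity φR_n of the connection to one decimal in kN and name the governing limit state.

Bolt shear: A_b = π(22)²/4 = 380.13 mm². φR_n = 0.75 × 469 × 380.13 × 8 × 1 = 1069.7 kN.
Bearing (10 mm plate, F_u = 450 MPa): end bolts L_c = 51 − 24/2 = 39, R_n = min(1.2×39×10×450, 2.4×22×10×450) = 210.6 kN/bolt; interior L_c = 62 − 24 = 38, R_n = 205.2 kN/bolt. φR_n = 0.75 × (2×210.6 + 6×205.2) = 1239.3 kN.
Block shear: shear path 2×[51+3×62] = 2×237 mm, A_gv = 4740, A_nv = 2×(237 − 3.5×26)×10 = 2920 mm²; tension across gage: (64 − 1×26)×10 = 380 mm². R_n = min(0.6×450×2920, 0.6×345×4740) + 1.0×450×380 = min(788.4, 981.18) + 171 = 959.4 kN. φR_n = 0.75 × 959.4 = 719.6 kN.
Tension rupture (net): A_n = (221 − 2×26)×10 = 1690 mm² (U = 1.0, A_e = A_n). φR_n = 0.75 × 450 × 1690 = 570.4 kN.
Governing: min(1069.7, 1239.3, 719.6, 570.4) = 570.4 kN → net-section rupture.

570.4 kN (net-section rupture governs)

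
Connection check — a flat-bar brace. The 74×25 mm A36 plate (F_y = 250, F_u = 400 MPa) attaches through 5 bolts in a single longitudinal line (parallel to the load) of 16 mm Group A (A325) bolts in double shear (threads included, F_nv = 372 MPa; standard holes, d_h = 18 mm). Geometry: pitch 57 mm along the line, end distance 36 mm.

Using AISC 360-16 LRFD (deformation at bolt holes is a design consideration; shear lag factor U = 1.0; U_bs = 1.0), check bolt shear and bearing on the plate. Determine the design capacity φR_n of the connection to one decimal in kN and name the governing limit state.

Bolt shear: A_b = π(16)²/4 = 201.06 mm². φR_n = 0.75 × 372 × 201.06 × 5 × 2 = 561.0 kN.
Bearing (25 mm plate, F_u = 400 MPa): end bolts L_c = 36 − 18/2 = 27, R_n = min(1.2×27×25×400, 2.4×16×25×400) = 324 kN/bolt; interior L_c = 57 − 18 = 39, R_n = 384 kN/bolt. φR_n = 0.75 × (1×324 + 4×384) = 1395.0 kN.
Governing: min(561.0, 1395.0) = 561.0 kN → bolt shear.

561.0 kN (bolt shear governs)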